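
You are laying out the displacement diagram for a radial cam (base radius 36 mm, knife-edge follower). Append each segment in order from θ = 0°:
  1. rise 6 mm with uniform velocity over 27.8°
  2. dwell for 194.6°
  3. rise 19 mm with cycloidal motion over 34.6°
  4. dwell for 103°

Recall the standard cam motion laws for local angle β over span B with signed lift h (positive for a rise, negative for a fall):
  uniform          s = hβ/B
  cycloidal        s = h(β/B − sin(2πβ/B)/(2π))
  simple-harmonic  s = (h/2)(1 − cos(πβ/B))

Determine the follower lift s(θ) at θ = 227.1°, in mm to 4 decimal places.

seg 1 [0°–27.8°] uniform, h=6: full span → s += 6 → s = 6.0000
seg 2 [27.8°–222.4°] dwell: s stays 6.0000
seg 3 [222.4°–257°] cycloidal, h=19: θ=227.1° here. β=4.7, B=34.6. 19·(0.1358 − sin(2π·0.1358)/(2π)) = 0.3021 → s = 6.3021

6.3021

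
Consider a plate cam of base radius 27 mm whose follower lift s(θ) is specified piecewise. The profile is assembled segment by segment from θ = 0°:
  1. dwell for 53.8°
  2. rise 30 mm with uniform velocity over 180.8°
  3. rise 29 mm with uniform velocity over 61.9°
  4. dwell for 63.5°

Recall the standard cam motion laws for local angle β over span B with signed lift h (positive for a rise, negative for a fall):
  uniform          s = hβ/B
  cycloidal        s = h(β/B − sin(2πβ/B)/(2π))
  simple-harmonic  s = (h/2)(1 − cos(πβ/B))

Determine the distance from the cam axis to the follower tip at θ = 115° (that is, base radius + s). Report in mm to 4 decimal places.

seg 1 [0°–53.8°] dwell: s stays 0.0000
seg 2 [53.8°–234.6°] uniform, h=30: θ=115° here. β=61.2, B=180.8. 30·61.2/180.8 = 10.1549 → s = 10.1549
radial distance = base radius + s = 27 + 10.1549 = 37.1549

37.1549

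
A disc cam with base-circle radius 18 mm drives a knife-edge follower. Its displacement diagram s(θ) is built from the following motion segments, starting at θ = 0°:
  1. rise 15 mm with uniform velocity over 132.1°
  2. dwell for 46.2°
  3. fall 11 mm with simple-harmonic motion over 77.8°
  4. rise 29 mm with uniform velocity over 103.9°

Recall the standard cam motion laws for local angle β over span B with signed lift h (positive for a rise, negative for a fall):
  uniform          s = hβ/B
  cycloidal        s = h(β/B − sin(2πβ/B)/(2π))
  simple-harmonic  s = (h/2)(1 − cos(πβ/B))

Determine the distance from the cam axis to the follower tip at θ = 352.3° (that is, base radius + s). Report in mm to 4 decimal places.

seg 1 [0°–132.1°] uniform, h=15: full span → s += 15 → s = 15.0000
seg 2 [132.1°–178.3°] dwell: s stays 15.0000
seg 3 [178.3°–256.1°] simple-harmonic, h=-11: full span → s += -11 → s = 4.0000
seg 4 [256.1°–360°] uniform, h=29: θ=352.3° here. β=96.2, B=103.9. 29·96.2/103.9 = 26.8508 → s = 30.8508
radial distance = base radius + s = 18 + 30.8508 = 48.8508

48.8508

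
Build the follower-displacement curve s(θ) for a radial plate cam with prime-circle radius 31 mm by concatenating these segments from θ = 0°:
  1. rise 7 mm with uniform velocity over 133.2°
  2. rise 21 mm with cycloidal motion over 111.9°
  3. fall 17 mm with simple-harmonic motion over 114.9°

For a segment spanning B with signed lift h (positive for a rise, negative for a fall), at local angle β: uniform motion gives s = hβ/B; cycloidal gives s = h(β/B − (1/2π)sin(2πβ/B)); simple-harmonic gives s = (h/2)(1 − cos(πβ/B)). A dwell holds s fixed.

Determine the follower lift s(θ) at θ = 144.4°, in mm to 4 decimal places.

seg 1 [0°–133.2°] uniform, h=7: full span → s += 7 → s = 7.0000
seg 2 [133.2°–245.1°] cycloidal, h=21: θ=144.4° here. β=11.2, B=111.9. 21·(0.1001 − sin(2π·0.1001)/(2π)) = 0.1358 → s = 7.1358

7.1358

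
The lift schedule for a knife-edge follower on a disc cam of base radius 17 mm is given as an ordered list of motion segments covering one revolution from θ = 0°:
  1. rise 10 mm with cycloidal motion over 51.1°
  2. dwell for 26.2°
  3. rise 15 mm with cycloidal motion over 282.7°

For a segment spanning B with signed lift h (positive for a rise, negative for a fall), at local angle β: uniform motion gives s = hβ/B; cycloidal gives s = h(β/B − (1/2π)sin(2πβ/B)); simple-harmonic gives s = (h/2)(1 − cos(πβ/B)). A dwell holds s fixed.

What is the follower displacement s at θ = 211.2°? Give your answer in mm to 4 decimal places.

seg 1 [0°–51.1°] cycloidal, h=10: full span → s += 10 → s = 10.0000
seg 2 [51.1°–77.3°] dwell: s stays 10.0000
seg 3 [77.3°–360°] cycloidal, h=15: θ=211.2° here. β=133.9, B=282.7. 15·(0.4736 − sin(2π·0.4736)/(2π)) = 6.7112 → s = 16.7112

16.7112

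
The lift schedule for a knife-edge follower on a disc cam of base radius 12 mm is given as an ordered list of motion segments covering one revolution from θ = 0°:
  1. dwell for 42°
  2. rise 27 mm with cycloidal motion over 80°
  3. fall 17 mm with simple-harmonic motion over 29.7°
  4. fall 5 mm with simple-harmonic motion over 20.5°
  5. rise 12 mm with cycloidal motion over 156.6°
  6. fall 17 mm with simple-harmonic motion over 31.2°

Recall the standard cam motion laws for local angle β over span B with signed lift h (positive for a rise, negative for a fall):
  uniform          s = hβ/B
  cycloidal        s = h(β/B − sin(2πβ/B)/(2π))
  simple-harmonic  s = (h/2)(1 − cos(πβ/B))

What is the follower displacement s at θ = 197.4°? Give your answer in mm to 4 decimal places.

seg 1 [0°–42°] dwell: s stays 0.0000
seg 2 [42°–122°] cycloidal, h=27: full span → s += 27 → s = 27.0000
seg 3 [122°–151.7°] simple-harmonic, h=-17: full span → s += -17 → s = 10.0000
seg 4 [151.7°–172.2°] simple-harmonic, h=-5: full span → s += -5 → s = 5.0000
seg 5 [172.2°–328.8°] cycloidal, h=12: θ=197.4° here. β=25.2, B=156.6. 12·(0.1609 − sin(2π·0.1609)/(2π)) = 0.3126 → s = 5.3126

5.3126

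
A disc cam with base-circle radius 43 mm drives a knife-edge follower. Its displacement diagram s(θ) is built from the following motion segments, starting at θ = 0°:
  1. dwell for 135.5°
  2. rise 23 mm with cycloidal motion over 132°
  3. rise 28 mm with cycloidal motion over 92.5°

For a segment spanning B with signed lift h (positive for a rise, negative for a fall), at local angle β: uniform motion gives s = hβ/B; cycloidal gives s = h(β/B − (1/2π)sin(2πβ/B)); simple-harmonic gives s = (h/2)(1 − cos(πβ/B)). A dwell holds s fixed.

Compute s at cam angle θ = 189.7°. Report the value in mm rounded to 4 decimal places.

seg 1 [0°–135.5°] dwell: s stays 0.0000
seg 2 [135.5°–267.5°] cycloidal, h=23: θ=189.7° here. β=54.2, B=132. 23·(0.4106 − sin(2π·0.4106)/(2π)) = 7.4943 → s = 7.4943

7.4943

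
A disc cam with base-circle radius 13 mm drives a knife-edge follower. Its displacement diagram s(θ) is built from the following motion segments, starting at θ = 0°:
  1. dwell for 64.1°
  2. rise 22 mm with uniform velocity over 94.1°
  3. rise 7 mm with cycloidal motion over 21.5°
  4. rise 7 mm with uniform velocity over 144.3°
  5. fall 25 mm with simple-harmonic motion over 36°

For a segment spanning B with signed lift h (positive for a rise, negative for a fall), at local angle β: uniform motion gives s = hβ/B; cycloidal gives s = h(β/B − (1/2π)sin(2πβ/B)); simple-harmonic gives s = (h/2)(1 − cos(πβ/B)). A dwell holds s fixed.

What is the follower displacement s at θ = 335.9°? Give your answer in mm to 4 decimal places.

seg 1 [0°–64.1°] dwell: s stays 0.0000
seg 2 [64.1°–158.2°] uniform, h=22: full span → s += 22 → s = 22.0000
seg 3 [158.2°–179.7°] cycloidal, h=7: full span → s += 7 → s = 29.0000
seg 4 [179.7°–324°] uniform, h=7: full span → s += 7 → s = 36.0000
seg 5 [324°–360°] simple-harmonic, h=-25: θ=335.9° here. β=11.9, B=36. -25/2·(1 − cos(π·0.3306)) = -6.1558 → s = 29.8442

29.8442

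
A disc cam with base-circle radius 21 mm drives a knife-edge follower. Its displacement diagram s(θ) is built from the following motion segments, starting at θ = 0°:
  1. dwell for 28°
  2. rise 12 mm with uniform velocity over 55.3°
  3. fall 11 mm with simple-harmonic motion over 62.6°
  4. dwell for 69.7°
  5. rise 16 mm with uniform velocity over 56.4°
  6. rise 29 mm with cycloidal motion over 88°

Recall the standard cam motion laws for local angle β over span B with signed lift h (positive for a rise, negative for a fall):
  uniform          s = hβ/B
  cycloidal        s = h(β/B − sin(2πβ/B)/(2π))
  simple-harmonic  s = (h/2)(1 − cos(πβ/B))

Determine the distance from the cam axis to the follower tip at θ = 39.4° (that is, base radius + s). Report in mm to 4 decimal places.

seg 1 [0°–28°] dwell: s stays 0.0000
seg 2 [28°–83.3°] uniform, h=12: θ=39.4° here. β=11.4, B=55.3. 12·11.4/55.3 = 2.4738 → s = 2.4738
radial distance = base radius + s = 21 + 2.4738 = 23.4738

23.4738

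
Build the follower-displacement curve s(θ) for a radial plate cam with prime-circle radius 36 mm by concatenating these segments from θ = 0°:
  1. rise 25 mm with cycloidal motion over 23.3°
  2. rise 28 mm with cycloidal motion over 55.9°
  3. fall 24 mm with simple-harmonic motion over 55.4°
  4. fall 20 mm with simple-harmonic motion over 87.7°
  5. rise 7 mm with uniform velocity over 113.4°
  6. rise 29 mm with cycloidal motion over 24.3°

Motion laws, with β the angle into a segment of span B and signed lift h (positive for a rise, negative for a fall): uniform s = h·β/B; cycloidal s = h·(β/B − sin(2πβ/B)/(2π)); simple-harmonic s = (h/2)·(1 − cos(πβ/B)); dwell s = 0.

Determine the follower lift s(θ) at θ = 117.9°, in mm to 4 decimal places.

seg 1 [0°–23.3°] cycloidal, h=25: full span → s += 25 → s = 25.0000
seg 2 [23.3°–79.2°] cycloidal, h=28: full span → s += 28 → s = 53.0000
seg 3 [79.2°–134.6°] simple-harmonic, h=-24: θ=117.9° here. β=38.7, B=55.4. -24/2·(1 − cos(π·0.6986)) = -19.0093 → s = 33.9907

33.9907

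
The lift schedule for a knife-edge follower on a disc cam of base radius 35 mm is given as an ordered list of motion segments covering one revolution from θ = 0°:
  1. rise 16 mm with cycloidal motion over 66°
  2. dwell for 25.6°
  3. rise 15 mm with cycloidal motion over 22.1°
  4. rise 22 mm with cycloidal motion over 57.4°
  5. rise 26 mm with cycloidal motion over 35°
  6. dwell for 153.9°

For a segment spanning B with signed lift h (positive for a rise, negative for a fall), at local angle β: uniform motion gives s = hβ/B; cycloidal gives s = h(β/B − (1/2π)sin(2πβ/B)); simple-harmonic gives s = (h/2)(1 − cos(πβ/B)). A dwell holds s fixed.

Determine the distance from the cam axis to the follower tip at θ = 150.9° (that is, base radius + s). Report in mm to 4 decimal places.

seg 1 [0°–66°] cycloidal, h=16: full span → s += 16 → s = 16.0000
seg 2 [66°–91.6°] dwell: s stays 16.0000
seg 3 [91.6°–113.7°] cycloidal, h=15: full span → s += 15 → s = 31.0000
seg 4 [113.7°–171.1°] cycloidal, h=22: θ=150.9° here. β=37.2, B=57.4. 22·(0.6481 − sin(2π·0.6481)/(2π)) = 17.0656 → s = 48.0656
radial distance = base radius + s = 35 + 48.0656 = 83.0656

83.0656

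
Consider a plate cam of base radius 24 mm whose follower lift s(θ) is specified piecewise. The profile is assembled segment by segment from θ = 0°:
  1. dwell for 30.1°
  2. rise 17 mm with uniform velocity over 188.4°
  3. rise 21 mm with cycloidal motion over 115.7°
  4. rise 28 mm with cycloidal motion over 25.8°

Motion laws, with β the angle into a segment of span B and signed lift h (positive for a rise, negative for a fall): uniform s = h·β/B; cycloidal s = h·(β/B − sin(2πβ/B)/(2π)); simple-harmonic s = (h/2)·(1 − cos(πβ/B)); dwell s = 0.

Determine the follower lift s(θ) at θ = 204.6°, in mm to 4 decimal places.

seg 1 [0°–30.1°] dwell: s stays 0.0000
seg 2 [30.1°–218.5°] uniform, h=17: θ=204.6° here. β=174.5, B=188.4. 17·174.5/188.4 = 15.7458 → s = 15.7458

15.7458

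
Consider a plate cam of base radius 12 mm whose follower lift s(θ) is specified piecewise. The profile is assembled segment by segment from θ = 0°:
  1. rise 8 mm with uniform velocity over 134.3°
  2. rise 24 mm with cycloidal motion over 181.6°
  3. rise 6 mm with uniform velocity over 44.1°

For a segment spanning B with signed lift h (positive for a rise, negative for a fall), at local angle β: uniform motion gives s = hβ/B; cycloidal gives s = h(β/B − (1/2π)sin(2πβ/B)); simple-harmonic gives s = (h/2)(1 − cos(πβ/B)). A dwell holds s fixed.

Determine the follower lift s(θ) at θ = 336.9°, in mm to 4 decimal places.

seg 1 [0°–134.3°] uniform, h=8: full span → s += 8 → s = 8.0000
seg 2 [134.3°–315.9°] cycloidal, h=24: full span → s += 24 → s = 32.0000
seg 3 [315.9°–360°] uniform, h=6: θ=336.9° here. β=21, B=44.1. 6·21/44.1 = 2.8571 → s = 34.8571

34.8571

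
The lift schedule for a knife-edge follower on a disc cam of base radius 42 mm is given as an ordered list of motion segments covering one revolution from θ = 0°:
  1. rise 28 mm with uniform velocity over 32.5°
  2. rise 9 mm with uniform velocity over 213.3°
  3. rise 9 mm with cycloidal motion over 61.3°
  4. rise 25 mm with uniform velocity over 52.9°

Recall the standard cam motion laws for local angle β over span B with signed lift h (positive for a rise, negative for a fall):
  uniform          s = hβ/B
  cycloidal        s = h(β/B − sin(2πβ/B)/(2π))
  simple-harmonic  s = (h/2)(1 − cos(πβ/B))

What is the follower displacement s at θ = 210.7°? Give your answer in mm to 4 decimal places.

seg 1 [0°–32.5°] uniform, h=28: full span → s += 28 → s = 28.0000
seg 2 [32.5°–245.8°] uniform, h=9: θ=210.7° here. β=178.2, B=213.3. 9·178.2/213.3 = 7.5190 → s = 35.5190

35.5190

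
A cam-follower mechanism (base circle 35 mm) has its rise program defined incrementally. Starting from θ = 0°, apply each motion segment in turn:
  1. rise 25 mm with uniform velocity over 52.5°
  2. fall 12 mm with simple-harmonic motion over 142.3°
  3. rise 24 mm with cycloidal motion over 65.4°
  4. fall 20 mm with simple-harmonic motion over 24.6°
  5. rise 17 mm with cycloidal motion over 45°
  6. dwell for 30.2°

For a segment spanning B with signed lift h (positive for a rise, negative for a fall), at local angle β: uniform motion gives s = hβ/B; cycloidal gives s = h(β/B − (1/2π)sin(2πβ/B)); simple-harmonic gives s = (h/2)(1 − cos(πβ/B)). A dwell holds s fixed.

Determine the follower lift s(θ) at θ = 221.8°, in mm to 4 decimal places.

seg 1 [0°–52.5°] uniform, h=25: full span → s += 25 → s = 25.0000
seg 2 [52.5°–194.8°] simple-harmonic, h=-12: full span → s += -12 → s = 13.0000
seg 3 [194.8°–260.2°] cycloidal, h=24: θ=221.8° here. β=27, B=65.4. 24·(0.4128 − sin(2π·0.4128)/(2π)) = 7.9195 → s = 20.9195

20.9195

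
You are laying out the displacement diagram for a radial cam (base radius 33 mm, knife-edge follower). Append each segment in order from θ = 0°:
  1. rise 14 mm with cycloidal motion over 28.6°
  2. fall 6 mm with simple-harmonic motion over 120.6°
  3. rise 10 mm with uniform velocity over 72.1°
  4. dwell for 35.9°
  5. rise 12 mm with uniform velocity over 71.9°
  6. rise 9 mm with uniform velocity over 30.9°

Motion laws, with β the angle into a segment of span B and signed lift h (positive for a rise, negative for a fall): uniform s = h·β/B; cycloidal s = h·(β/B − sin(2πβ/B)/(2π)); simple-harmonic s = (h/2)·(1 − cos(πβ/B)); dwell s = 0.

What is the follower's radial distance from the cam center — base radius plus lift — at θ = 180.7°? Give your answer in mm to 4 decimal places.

seg 1 [0°–28.6°] cycloidal, h=14: full span → s += 14 → s = 14.0000
seg 2 [28.6°–149.2°] simple-harmonic, h=-6: full span → s += -6 → s = 8.0000
seg 3 [149.2°–221.3°] uniform, h=10: θ=180.7° here. β=31.5, B=72.1. 10·31.5/72.1 = 4.3689 → s = 12.3689
radial distance = base radius + s = 33 + 12.3689 = 45.3689

45.3689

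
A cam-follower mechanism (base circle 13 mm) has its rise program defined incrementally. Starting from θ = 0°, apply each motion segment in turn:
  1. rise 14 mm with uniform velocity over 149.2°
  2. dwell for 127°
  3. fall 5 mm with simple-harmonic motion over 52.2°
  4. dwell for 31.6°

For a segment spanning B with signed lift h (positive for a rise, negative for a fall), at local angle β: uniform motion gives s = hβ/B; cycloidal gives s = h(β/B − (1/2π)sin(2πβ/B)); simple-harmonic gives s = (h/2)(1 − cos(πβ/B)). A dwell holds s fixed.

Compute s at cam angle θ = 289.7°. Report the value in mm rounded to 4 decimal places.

seg 1 [0°–149.2°] uniform, h=14: full span → s += 14 → s = 14.0000
seg 2 [149.2°–276.2°] dwell: s stays 14.0000
seg 3 [276.2°–328.4°] simple-harmonic, h=-5: θ=289.7° here. β=13.5, B=52.2. -5/2·(1 − cos(π·0.2586)) = -0.7808 → s = 13.2192

13.2192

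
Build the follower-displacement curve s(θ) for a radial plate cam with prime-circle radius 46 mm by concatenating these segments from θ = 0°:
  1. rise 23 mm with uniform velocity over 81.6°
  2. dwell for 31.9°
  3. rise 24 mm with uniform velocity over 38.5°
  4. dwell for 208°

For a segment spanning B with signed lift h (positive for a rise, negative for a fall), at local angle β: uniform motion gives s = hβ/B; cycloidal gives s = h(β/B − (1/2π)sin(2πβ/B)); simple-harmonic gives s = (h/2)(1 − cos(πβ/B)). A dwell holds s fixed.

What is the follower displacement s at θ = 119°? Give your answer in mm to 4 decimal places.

seg 1 [0°–81.6°] uniform, h=23: full span → s += 23 → s = 23.0000
seg 2 [81.6°–113.5°] dwell: s stays 23.0000
seg 3 [113.5°–152°] uniform, h=24: θ=119° here. β=5.5, B=38.5. 24·5.5/38.5 = 3.4286 → s = 26.4286

26.4286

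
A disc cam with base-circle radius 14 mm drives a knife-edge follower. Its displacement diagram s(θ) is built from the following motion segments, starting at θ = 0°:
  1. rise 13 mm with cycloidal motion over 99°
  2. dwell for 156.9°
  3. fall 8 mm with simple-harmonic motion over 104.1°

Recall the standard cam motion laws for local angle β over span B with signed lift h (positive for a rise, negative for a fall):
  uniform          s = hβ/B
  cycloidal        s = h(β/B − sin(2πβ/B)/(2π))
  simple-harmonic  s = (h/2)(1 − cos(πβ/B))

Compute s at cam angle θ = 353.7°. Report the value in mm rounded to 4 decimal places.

seg 1 [0°–99°] cycloidal, h=13: full span → s += 13 → s = 13.0000
seg 2 [99°–255.9°] dwell: s stays 13.0000
seg 3 [255.9°–360°] simple-harmonic, h=-8: θ=353.7° here. β=97.8, B=104.1. -8/2·(1 − cos(π·0.9395)) = -7.9279 → s = 5.0721

5.0721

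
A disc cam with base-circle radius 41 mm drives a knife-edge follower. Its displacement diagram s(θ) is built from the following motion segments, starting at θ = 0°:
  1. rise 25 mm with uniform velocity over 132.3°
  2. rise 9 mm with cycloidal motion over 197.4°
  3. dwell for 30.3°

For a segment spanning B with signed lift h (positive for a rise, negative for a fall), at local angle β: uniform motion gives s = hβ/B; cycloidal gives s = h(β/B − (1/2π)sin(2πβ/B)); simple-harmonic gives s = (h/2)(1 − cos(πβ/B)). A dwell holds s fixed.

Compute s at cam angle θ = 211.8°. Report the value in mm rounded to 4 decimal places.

seg 1 [0°–132.3°] uniform, h=25: full span → s += 25 → s = 25.0000
seg 2 [132.3°–329.7°] cycloidal, h=9: θ=211.8° here. β=79.5, B=197.4. 9·(0.4027 − sin(2π·0.4027)/(2π)) = 2.8027 → s = 27.8027

27.8027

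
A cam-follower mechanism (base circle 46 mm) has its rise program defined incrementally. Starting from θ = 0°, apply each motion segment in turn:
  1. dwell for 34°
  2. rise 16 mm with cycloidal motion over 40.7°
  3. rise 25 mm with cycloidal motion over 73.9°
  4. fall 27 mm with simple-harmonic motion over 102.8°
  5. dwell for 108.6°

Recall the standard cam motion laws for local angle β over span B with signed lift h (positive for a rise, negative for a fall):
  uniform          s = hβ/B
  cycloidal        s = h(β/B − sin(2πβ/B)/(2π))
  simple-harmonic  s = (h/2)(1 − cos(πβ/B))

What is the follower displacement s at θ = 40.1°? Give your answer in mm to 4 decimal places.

seg 1 [0°–34°] dwell: s stays 0.0000
seg 2 [34°–74.7°] cycloidal, h=16: θ=40.1° here. β=6.1, B=40.7. 16·(0.1499 − sin(2π·0.1499)/(2π)) = 0.3390 → s = 0.3390

0.3390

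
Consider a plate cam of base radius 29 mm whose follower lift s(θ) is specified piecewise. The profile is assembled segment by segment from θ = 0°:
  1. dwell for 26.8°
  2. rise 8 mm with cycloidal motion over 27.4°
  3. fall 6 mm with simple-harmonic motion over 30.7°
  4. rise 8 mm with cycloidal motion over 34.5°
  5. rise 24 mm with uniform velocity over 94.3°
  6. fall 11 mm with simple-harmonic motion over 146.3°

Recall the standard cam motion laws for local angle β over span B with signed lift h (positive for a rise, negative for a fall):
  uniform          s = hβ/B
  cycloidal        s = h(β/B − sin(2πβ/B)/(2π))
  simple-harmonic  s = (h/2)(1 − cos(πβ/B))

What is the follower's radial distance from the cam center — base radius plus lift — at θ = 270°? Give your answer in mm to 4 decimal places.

seg 1 [0°–26.8°] dwell: s stays 0.0000
seg 2 [26.8°–54.2°] cycloidal, h=8: full span → s += 8 → s = 8.0000
seg 3 [54.2°–84.9°] simple-harmonic, h=-6: full span → s += -6 → s = 2.0000
seg 4 [84.9°–119.4°] cycloidal, h=8: full span → s += 8 → s = 10.0000
seg 5 [119.4°–213.7°] uniform, h=24: full span → s += 24 → s = 34.0000
seg 6 [213.7°–360°] simple-harmonic, h=-11: θ=270° here. β=56.3, B=146.3. -11/2·(1 − cos(π·0.3848)) = -3.5531 → s = 30.4469
radial distance = base radius + s = 29 + 30.4469 = 59.4469

59.4469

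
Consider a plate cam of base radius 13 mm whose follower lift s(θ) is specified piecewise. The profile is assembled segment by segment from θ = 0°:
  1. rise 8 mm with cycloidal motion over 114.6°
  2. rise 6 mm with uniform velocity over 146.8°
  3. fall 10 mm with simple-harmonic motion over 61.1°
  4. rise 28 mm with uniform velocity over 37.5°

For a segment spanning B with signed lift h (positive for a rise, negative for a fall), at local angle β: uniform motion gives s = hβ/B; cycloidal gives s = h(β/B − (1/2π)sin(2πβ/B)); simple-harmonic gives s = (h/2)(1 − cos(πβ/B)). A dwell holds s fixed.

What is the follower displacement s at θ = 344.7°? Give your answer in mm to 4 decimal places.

seg 1 [0°–114.6°] cycloidal, h=8: full span → s += 8 → s = 8.0000
seg 2 [114.6°–261.4°] uniform, h=6: full span → s += 6 → s = 14.0000
seg 3 [261.4°–322.5°] simple-harmonic, h=-10: full span → s += -10 → s = 4.0000
seg 4 [322.5°–360°] uniform, h=28: θ=344.7° here. β=22.2, B=37.5. 28·22.2/37.5 = 16.5760 → s = 20.5760

20.5760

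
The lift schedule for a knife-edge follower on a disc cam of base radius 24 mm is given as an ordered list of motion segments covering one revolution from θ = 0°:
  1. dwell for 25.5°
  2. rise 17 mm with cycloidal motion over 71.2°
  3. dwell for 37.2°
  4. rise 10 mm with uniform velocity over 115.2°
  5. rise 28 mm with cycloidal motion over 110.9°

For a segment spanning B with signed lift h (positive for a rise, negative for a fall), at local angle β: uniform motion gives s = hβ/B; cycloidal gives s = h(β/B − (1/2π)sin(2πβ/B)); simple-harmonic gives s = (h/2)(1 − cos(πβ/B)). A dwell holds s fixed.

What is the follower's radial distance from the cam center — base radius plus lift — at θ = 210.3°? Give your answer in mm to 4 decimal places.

seg 1 [0°–25.5°] dwell: s stays 0.0000
seg 2 [25.5°–96.7°] cycloidal, h=17: full span → s += 17 → s = 17.0000
seg 3 [96.7°–133.9°] dwell: s stays 17.0000
seg 4 [133.9°–249.1°] uniform, h=10: θ=210.3° here. β=76.4, B=115.2. 10·76.4/115.2 = 6.6319 → s = 23.6319
radial distance = base radius + s = 24 + 23.6319 = 47.6319

47.6319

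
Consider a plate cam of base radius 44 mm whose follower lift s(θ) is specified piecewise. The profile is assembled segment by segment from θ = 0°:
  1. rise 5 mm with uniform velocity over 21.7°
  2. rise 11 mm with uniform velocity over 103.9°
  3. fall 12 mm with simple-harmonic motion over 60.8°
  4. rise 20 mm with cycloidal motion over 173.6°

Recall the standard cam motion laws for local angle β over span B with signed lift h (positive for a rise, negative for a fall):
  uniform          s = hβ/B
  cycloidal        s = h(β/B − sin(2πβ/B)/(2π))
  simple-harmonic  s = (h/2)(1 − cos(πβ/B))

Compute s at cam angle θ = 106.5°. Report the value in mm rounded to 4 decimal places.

seg 1 [0°–21.7°] uniform, h=5: full span → s += 5 → s = 5.0000
seg 2 [21.7°–125.6°] uniform, h=11: θ=106.5° here. β=84.8, B=103.9. 11·84.8/103.9 = 8.9779 → s = 13.9779

13.9779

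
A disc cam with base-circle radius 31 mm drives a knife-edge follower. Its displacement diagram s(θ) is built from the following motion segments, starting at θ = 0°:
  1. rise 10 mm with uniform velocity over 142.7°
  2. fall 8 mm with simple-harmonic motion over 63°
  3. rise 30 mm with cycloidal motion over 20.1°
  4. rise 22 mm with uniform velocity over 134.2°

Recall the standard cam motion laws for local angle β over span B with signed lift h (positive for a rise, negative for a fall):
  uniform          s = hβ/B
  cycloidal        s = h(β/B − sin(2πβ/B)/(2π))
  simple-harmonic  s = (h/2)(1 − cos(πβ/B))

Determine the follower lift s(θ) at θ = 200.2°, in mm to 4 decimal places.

seg 1 [0°–142.7°] uniform, h=10: full span → s += 10 → s = 10.0000
seg 2 [142.7°–205.7°] simple-harmonic, h=-8: θ=200.2° here. β=57.5, B=63. -8/2·(1 − cos(π·0.9127)) = -7.8505 → s = 2.1495

2.1495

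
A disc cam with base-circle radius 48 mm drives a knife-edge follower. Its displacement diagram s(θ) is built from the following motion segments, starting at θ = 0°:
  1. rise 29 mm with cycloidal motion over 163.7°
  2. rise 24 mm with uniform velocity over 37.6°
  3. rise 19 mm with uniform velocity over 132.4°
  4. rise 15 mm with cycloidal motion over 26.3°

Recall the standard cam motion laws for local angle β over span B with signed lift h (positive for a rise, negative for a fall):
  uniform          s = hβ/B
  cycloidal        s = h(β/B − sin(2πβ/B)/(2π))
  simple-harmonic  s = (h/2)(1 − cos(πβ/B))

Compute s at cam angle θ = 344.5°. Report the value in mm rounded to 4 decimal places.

seg 1 [0°–163.7°] cycloidal, h=29: full span → s += 29 → s = 29.0000
seg 2 [163.7°–201.3°] uniform, h=24: full span → s += 24 → s = 53.0000
seg 3 [201.3°–333.7°] uniform, h=19: full span → s += 19 → s = 72.0000
seg 4 [333.7°–360°] cycloidal, h=15: θ=344.5° here. β=10.8, B=26.3. 15·(0.4106 − sin(2π·0.4106)/(2π)) = 4.8887 → s = 76.8887

76.8887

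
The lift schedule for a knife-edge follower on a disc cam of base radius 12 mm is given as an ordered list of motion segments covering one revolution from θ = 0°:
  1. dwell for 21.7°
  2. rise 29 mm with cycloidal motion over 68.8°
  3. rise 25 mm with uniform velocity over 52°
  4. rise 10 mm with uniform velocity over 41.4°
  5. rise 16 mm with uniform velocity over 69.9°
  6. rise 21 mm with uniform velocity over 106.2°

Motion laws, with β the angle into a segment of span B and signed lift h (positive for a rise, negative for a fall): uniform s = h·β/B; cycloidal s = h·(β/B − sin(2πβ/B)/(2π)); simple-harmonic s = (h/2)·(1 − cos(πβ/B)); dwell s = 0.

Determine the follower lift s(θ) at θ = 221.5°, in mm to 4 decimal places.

seg 1 [0°–21.7°] dwell: s stays 0.0000
seg 2 [21.7°–90.5°] cycloidal, h=29: full span → s += 29 → s = 29.0000
seg 3 [90.5°–142.5°] uniform, h=25: full span → s += 25 → s = 54.0000
seg 4 [142.5°–183.9°] uniform, h=10: full span → s += 10 → s = 64.0000
seg 5 [183.9°–253.8°] uniform, h=16: θ=221.5° here. β=37.6, B=69.9. 16·37.6/69.9 = 8.6066 → s = 72.6066

72.6066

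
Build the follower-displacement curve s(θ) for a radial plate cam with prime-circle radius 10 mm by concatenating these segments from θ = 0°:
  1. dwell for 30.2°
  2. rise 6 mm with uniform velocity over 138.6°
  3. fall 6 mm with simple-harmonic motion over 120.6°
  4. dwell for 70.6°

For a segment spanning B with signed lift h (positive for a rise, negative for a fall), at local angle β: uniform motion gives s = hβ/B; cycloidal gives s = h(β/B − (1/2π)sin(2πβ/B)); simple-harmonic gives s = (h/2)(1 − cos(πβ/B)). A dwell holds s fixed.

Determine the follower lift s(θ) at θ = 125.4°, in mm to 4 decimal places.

seg 1 [0°–30.2°] dwell: s stays 0.0000
seg 2 [30.2°–168.8°] uniform, h=6: θ=125.4° here. β=95.2, B=138.6. 6·95.2/138.6 = 4.1212 → s = 4.1212

4.1212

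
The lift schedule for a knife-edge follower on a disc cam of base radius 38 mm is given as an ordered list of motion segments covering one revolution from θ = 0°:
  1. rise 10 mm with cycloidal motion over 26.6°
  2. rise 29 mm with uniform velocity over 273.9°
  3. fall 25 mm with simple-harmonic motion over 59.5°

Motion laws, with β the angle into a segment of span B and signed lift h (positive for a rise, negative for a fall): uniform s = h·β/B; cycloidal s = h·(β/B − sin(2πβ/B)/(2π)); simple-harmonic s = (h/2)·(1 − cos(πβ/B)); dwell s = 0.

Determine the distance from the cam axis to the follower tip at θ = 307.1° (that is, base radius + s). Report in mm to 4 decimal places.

seg 1 [0°–26.6°] cycloidal, h=10: full span → s += 10 → s = 10.0000
seg 2 [26.6°–300.5°] uniform, h=29: full span → s += 29 → s = 39.0000
seg 3 [300.5°–360°] simple-harmonic, h=-25: θ=307.1° here. β=6.6, B=59.5. -25/2·(1 − cos(π·0.1109)) = -0.7513 → s = 38.2487
radial distance = base radius + s = 38 + 38.2487 = 76.2487

76.2487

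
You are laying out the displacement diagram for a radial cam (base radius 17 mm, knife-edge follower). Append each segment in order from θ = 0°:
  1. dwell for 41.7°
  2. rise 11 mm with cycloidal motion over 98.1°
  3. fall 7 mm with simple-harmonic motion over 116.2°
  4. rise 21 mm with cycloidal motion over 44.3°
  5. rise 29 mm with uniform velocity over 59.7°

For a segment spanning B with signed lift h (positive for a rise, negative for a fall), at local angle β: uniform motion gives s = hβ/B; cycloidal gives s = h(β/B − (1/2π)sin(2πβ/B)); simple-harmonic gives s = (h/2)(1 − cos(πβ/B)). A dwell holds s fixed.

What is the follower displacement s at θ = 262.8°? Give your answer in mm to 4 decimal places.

seg 1 [0°–41.7°] dwell: s stays 0.0000
seg 2 [41.7°–139.8°] cycloidal, h=11: full span → s += 11 → s = 11.0000
seg 3 [139.8°–256°] simple-harmonic, h=-7: full span → s += -7 → s = 4.0000
seg 4 [256°–300.3°] cycloidal, h=21: θ=262.8° here. β=6.8, B=44.3. 21·(0.1535 − sin(2π·0.1535)/(2π)) = 0.4770 → s = 4.4770

4.4770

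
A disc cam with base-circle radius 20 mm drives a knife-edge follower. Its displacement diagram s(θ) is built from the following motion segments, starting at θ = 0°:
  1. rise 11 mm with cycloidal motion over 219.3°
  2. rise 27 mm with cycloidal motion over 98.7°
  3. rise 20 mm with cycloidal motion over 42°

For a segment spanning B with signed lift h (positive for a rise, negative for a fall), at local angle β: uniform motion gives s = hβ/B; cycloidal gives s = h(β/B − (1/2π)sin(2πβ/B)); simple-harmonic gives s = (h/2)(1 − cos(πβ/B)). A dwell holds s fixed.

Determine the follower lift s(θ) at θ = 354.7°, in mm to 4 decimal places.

seg 1 [0°–219.3°] cycloidal, h=11: full span → s += 11 → s = 11.0000
seg 2 [219.3°–318°] cycloidal, h=27: full span → s += 27 → s = 38.0000
seg 3 [318°–360°] cycloidal, h=20: θ=354.7° here. β=36.7, B=42. 20·(0.8738 − sin(2π·0.8738)/(2π)) = 19.7438 → s = 57.7438

57.7438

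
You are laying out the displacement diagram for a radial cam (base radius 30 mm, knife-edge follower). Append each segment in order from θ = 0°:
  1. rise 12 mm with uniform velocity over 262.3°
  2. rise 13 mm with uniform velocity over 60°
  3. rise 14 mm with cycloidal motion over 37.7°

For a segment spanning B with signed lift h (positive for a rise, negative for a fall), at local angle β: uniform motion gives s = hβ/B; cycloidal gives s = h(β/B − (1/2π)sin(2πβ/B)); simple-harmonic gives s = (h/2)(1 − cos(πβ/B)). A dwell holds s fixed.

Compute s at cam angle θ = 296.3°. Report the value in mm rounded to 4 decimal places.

seg 1 [0°–262.3°] uniform, h=12: full span → s += 12 → s = 12.0000
seg 2 [262.3°–322.3°] uniform, h=13: θ=296.3° here. β=34, B=60. 13·34/60 = 7.3667 → s = 19.3667

19.3667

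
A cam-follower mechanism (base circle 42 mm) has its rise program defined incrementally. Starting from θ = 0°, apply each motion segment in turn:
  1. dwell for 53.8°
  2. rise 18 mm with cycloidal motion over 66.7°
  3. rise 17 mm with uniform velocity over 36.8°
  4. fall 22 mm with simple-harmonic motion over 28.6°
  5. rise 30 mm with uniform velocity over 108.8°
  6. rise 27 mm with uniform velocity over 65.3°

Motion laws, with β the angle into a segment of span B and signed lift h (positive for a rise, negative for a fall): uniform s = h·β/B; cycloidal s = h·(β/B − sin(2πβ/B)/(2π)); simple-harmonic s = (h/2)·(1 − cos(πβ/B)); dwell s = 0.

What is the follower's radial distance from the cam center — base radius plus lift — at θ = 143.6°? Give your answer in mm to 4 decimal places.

seg 1 [0°–53.8°] dwell: s stays 0.0000
seg 2 [53.8°–120.5°] cycloidal, h=18: full span → s += 18 → s = 18.0000
seg 3 [120.5°–157.3°] uniform, h=17: θ=143.6° here. β=23.1, B=36.8. 17·23.1/36.8 = 10.6712 → s = 28.6712
radial distance = base radius + s = 42 + 28.6712 = 70.6712

70.6712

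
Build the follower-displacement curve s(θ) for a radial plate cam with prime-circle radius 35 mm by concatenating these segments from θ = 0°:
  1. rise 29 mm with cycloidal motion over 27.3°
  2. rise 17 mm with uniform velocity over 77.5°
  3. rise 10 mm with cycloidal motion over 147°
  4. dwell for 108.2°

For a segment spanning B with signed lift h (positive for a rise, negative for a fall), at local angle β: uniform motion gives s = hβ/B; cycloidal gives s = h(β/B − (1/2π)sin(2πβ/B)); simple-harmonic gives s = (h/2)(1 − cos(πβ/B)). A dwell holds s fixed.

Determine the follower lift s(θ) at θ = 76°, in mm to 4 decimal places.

seg 1 [0°–27.3°] cycloidal, h=29: full span → s += 29 → s = 29.0000
seg 2 [27.3°–104.8°] uniform, h=17: θ=76° here. β=48.7, B=77.5. 17·48.7/77.5 = 10.6826 → s = 39.6826

39.6826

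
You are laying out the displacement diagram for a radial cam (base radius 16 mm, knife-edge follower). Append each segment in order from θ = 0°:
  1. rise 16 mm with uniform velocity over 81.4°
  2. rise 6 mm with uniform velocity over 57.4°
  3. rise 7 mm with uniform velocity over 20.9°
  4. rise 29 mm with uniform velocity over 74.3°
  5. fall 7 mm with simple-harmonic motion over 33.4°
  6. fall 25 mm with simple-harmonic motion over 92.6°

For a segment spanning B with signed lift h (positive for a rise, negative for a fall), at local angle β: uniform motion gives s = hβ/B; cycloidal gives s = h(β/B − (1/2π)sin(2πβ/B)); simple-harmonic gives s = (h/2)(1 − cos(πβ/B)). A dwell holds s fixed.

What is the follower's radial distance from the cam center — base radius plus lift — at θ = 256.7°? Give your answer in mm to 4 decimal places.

seg 1 [0°–81.4°] uniform, h=16: full span → s += 16 → s = 16.0000
seg 2 [81.4°–138.8°] uniform, h=6: full span → s += 6 → s = 22.0000
seg 3 [138.8°–159.7°] uniform, h=7: full span → s += 7 → s = 29.0000
seg 4 [159.7°–234°] uniform, h=29: full span → s += 29 → s = 58.0000
seg 5 [234°–267.4°] simple-harmonic, h=-7: θ=256.7° here. β=22.7, B=33.4. -7/2·(1 − cos(π·0.6796)) = -5.3721 → s = 52.6279
radial distance = base radius + s = 16 + 52.6279 = 68.6279

68.6279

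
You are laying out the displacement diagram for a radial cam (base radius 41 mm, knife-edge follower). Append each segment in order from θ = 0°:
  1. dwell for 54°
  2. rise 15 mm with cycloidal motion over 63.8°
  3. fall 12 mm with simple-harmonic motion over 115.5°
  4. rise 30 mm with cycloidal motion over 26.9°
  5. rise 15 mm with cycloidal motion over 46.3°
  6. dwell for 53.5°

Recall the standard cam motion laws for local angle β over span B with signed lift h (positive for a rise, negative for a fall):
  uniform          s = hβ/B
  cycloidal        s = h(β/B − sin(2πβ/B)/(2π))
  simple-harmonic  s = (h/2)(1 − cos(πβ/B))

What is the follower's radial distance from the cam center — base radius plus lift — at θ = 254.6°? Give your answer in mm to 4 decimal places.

seg 1 [0°–54°] dwell: s stays 0.0000
seg 2 [54°–117.8°] cycloidal, h=15: full span → s += 15 → s = 15.0000
seg 3 [117.8°–233.3°] simple-harmonic, h=-12: full span → s += -12 → s = 3.0000
seg 4 [233.3°–260.2°] cycloidal, h=30: θ=254.6° here. β=21.3, B=26.9. 30·(0.7918 − sin(2π·0.7918)/(2π)) = 28.3654 → s = 31.3654
radial distance = base radius + s = 41 + 31.3654 = 72.3654

72.3654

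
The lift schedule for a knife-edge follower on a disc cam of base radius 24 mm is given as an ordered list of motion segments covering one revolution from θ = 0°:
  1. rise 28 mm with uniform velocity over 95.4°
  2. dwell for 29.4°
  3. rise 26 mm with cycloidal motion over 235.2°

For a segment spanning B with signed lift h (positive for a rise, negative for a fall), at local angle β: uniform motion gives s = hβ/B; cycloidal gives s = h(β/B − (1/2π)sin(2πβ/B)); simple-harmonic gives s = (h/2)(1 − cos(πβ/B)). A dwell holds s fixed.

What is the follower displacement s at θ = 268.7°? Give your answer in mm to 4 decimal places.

seg 1 [0°–95.4°] uniform, h=28: full span → s += 28 → s = 28.0000
seg 2 [95.4°–124.8°] dwell: s stays 28.0000
seg 3 [124.8°–360°] cycloidal, h=26: θ=268.7° here. β=143.9, B=235.2. 26·(0.6118 − sin(2π·0.6118)/(2π)) = 18.5813 → s = 46.5813

46.5813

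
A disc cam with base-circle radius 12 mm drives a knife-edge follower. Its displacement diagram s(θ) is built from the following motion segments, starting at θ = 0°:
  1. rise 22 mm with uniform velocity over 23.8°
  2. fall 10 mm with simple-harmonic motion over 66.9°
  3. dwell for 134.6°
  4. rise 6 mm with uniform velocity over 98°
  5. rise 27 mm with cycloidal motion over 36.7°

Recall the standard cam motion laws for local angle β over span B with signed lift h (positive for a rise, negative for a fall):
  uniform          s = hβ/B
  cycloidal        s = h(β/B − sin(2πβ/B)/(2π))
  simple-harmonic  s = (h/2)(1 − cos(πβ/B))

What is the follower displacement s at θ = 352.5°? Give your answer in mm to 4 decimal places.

seg 1 [0°–23.8°] uniform, h=22: full span → s += 22 → s = 22.0000
seg 2 [23.8°–90.7°] simple-harmonic, h=-10: full span → s += -10 → s = 12.0000
seg 3 [90.7°–225.3°] dwell: s stays 12.0000
seg 4 [225.3°–323.3°] uniform, h=6: full span → s += 6 → s = 18.0000
seg 5 [323.3°–360°] cycloidal, h=27: θ=352.5° here. β=29.2, B=36.7. 27·(0.7956 − sin(2π·0.7956)/(2π)) = 25.6040 → s = 43.6040

43.6040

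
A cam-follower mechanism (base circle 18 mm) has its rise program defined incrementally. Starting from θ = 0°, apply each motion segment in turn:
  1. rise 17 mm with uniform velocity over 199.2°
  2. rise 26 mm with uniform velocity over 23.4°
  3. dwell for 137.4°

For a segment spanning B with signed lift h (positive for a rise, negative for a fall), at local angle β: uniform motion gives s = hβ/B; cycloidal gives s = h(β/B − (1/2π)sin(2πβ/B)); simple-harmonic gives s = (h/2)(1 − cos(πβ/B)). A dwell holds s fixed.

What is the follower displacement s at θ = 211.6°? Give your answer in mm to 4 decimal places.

seg 1 [0°–199.2°] uniform, h=17: full span → s += 17 → s = 17.0000
seg 2 [199.2°–222.6°] uniform, h=26: θ=211.6° here. β=12.4, B=23.4. 26·12.4/23.4 = 13.7778 → s = 30.7778

30.7778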